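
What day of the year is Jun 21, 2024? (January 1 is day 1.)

173

Days in months before Jun: 31 + 29 + 31 + 30 + 31 = 152.
Plus 21 days into Jun → day 173.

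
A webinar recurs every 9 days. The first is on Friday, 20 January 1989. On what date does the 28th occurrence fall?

20 September 1989

The 28th occurrence is 27 intervals after the first: 27 × 9 = 243 days after 20 January 1989.
January has 31 days — 11 days to the end of January leaves 232.
February has 28 days (204 left).
March has 31 days (173 left).
April has 30 days (143 left).
May has 31 days (112 left).
June has 30 days (82 left).
July has 31 days (51 left).
August has 31 days (20 left).
20 days into September → 20 September 1989.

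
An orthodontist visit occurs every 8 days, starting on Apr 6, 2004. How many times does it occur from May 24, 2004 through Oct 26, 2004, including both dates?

20

Occurrences land 8·i days after Apr 6, 2004 for i = 0, 1, 2, …
May 24, 2004 is 48 days after the start; 48 ÷ 8 = 6 remainder 0. First occurrence in the window: #7 on May 24, 2004 (6×8 = 48 days in).
Oct 26, 2004 is 203 days after the start; 203 ÷ 8 = 25 remainder 3. Last occurrence in the window: #26 on Oct 23, 2004.
Occurrences #7 through #26: 20 in total.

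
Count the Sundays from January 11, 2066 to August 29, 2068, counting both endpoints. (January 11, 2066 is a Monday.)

137

January 11, 2066 is a Monday; the first Sunday on or after it is January 17, 2066 (6 days later).
From January 17, 2066 to August 29, 2068: 348 + 365 + 242 = 955 days (rest of 2066, 2067, to August 29, 2068 in 2068).
955 ÷ 7 = 136 full weeks with remainder 3, so 136 more Sundays after the first → 137.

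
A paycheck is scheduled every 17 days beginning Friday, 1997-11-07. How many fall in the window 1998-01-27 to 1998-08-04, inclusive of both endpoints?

11

Occurrences land 17·i days after 1997-11-07 for i = 0, 1, 2, …
1998-01-27 is 81 days after the start; 81 ÷ 17 = 4 remainder 13; since the remainder is 13, round up to i = 5. First occurrence in the window: #6 on 1998-01-31 (5×17 = 85 days in).
1998-08-04 is 270 days after the start; 270 ÷ 17 = 15 remainder 15. Last occurrence in the window: #16 on 1998-07-20.
Occurrences #6 through #16: 11 in total.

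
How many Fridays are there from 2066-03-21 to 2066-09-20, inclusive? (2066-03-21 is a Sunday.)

26

2066-03-21 is a Sunday; the first Friday on or after it is 2066-03-26 (5 days later).
From 2066-03-26 to 2066-09-20: 5 + 30 + 31 + 30 + 31 + 31 + 20 = 178 days (rest of March, April, May, June, July, August, September).
178 ÷ 7 = 25 full weeks with remainder 3, so 25 more Fridays after the first → 26.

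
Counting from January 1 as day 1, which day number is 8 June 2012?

Days in months before June: 31 + 29 + 31 + 30 + 31 = 152.
Plus 8 days into June → day 160.

160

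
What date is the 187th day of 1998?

6 July 1998

January has 31 days (187 − 31 = 156 remain).
February has 28 days (156 − 28 = 128 remain).
March has 31 days (128 − 31 = 97 remain).
April has 30 days (97 − 30 = 67 remain).
May has 31 days (67 − 31 = 36 remain).
June has 30 days (36 − 30 = 6 remain).
6 into July → July 6.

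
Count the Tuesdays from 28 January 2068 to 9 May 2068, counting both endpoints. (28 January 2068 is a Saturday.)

15

28 January 2068 is a Saturday; the first Tuesday on or after it is 31 January 2068 (3 days later).
From 31 January 2068 to 9 May 2068: 0 + 29 + 31 + 30 + 9 = 99 days (rest of January, February, March, April, May).
99 ÷ 7 = 14 full weeks with remainder 1, so 14 more Tuesdays after the first → 15.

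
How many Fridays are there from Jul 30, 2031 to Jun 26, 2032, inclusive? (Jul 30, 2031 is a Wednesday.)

Jul 30, 2031 is a Wednesday; the first Friday on or after it is Aug 1, 2031 (2 days later).
From Aug 1, 2031 to Jun 26, 2032: 30 + 30 + 31 + 30 + 31 + 31 + 29 + 31 + 30 + 31 + 26 = 330 days (rest of Aug, Sep, Oct, Nov, Dec, Jan, Feb, Mar, Apr, May, Jun).
330 ÷ 7 = 47 full weeks with remainder 1, so 47 more Fridays after the first → 48.

48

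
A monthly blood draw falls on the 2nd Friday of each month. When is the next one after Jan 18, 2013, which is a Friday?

Jan 2013 starts on a Tuesday; its first Friday is the 4th, so the 2nd Friday is the 11th — Jan 11, 2013.
That is not after Jan 18, 2013, so look at Feb 2013.
Feb 2013 starts on a Friday; its first Friday is the 1st, so the 2nd Friday is the 8th — Feb 8, 2013.

Feb 8, 2013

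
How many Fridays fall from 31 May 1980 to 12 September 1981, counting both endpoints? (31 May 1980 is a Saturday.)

31 May 1980 is a Saturday; the first Friday on or after it is 6 June 1980 (6 days later).
From 6 June 1980 to 12 September 1981: 208 + 255 = 463 days (rest of 1980, to 12 September 1981 in 1981).
463 ÷ 7 = 66 full weeks with remainder 1, so 66 more Fridays after the first → 67.

67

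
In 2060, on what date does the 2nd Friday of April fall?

The first Friday of April 2060 is April 2.
The 2nd Friday is 1 weeks later: 2 + 7 = 9.

9 April 2060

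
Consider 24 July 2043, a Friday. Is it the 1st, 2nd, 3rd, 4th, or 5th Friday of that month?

Day 24 falls in week ⌈24/7⌉ of the month.
Days 1–7 hold the 1st Friday, 8–14 the 2nd, 15–21 the 3rd, 22–28 the 4th, 29–31 the 5th.
24 is in the range for the 4th.

4th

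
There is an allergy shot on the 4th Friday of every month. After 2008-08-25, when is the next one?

2008-09-26

August 2008 starts on a Friday; its first Friday is the 1st, so the 4th Friday is the 22nd — 2008-08-22.
That is not after 2008-08-25, so look at September 2008.
September 2008 starts on a Monday; its first Friday is the 5th, so the 4th Friday is the 26th — 2008-09-26.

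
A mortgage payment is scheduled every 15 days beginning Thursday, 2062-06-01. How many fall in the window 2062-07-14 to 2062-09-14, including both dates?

5

Occurrences land 15·i days after 2062-06-01 for i = 0, 1, 2, …
2062-07-14 is 43 days after the start; 43 ÷ 15 = 2 remainder 13; since the remainder is 13, round up to i = 3. First occurrence in the window: #4 on 2062-07-16 (3×15 = 45 days in).
2062-09-14 is 105 days after the start; 105 ÷ 15 = 7 remainder 0. Last occurrence in the window: #8 on 2062-09-14.
Occurrences #4 through #8: 5 in total.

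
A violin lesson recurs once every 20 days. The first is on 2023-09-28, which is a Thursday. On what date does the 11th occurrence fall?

The 11th occurrence is 10 intervals after the first: 10 × 20 = 200 days after 2023-09-28.
September has 30 days — 2 days to the end of September leaves 198.
October has 31 days (167 left).
November has 30 days (137 left).
December has 31 days (106 left).
January has 31 days (75 left).
February has 29 days (46 left).
March has 31 days (15 left).
15 days into April → 2024-04-15.

2024-04-15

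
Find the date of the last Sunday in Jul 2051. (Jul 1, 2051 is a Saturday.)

Jul 2051 begins on a Saturday, so the first Sunday is Jul 2 (1 day later).
Jul 2051 has 31 days. Adding weeks: 2, 9, 16, 23, 30 — the last one ≤ 31 is the 30th.

Jul 30, 2051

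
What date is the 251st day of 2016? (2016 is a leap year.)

Jan has 31 days (251 − 31 = 220 remain).
Feb has 29 days (220 − 29 = 191 remain).
Mar has 31 days (191 − 31 = 160 remain).
Apr has 30 days (160 − 30 = 130 remain).
May has 31 days (130 − 31 = 99 remain).
Jun has 30 days (99 − 30 = 69 remain).
Jul has 31 days (69 − 31 = 38 remain).
Aug has 31 days (38 − 31 = 7 remain).
7 into Sep → Sep 7.

Sep 7, 2016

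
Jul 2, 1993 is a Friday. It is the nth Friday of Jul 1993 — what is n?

1st

Day 2 falls in week ⌈2/7⌉ of the month.
Days 1–7 hold the 1st Friday, 8–14 the 2nd, 15–21 the 3rd, 22–28 the 4th, 29–31 the 5th.
2 is in the range for the 1st.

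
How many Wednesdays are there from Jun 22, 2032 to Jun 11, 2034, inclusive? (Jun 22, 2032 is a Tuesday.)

Jun 22, 2032 is a Tuesday; the first Wednesday on or after it is Jun 23, 2032 (1 day later).
From Jun 23, 2032 to Jun 11, 2034: 191 + 365 + 162 = 718 days (rest of 2032, 2033, to Jun 11, 2034 in 2034).
718 ÷ 7 = 102 full weeks with remainder 4, so 102 more Wednesdays after the first → 103.

103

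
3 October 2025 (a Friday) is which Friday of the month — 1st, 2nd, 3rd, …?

Day 3 falls in week ⌈3/7⌉ of the month.
Days 1–7 hold the 1st Friday, 8–14 the 2nd, 15–21 the 3rd, 22–28 the 4th, 29–31 the 5th.
3 is in the range for the 1st.

1st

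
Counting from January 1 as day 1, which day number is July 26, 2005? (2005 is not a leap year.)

207

Days in months before July: 31 + 28 + 31 + 30 + 31 + 30 = 181.
Plus 26 days into July → day 207.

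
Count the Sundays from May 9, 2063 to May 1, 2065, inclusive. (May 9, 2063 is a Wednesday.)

103

May 9, 2063 is a Wednesday; the first Sunday on or after it is May 13, 2063 (4 days later).
From May 13, 2063 to May 1, 2065: 232 + 366 + 121 = 719 days (rest of 2063, 2064, to May 1, 2065 in 2065).
719 ÷ 7 = 102 full weeks with remainder 5, so 102 more Sundays after the first → 103.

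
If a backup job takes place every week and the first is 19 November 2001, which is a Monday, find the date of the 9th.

14 January 2002

The 9th occurrence is 8 intervals after the first: 8 × 7 = 56 days after 19 November 2001.
November has 30 days — 11 days to the end of November leaves 45.
December has 31 days (14 left).
14 days into January → 14 January 2002.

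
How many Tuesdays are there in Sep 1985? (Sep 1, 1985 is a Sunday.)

4

Sep 1, 1985 is a Sunday; the first Tuesday on or after it is Sep 3, 1985 (2 days later).
From Sep 3, 1985 to Sep 30, 1985 is 30 − 3 = 27 days.
27 ÷ 7 = 3 full weeks with remainder 6, so 3 more Tuesdays after the first → 4.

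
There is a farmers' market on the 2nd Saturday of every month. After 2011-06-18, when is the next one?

June 2011 starts on a Wednesday; its first Saturday is the 4th, so the 2nd Saturday is the 11th — 2011-06-11.
That is not after 2011-06-18, so look at July 2011.
July 2011 starts on a Friday; its first Saturday is the 2nd, so the 2nd Saturday is the 9th — 2011-07-09.

2011-07-09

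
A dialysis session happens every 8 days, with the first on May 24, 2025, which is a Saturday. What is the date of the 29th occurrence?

The 29th occurrence is 28 intervals after the first: 28 × 8 = 224 days after May 24, 2025.
May has 31 days — 7 days to the end of May leaves 217.
Jun has 30 days (187 left).
Jul has 31 days (156 left).
Aug has 31 days (125 left).
Sep has 30 days (95 left).
Oct has 31 days (64 left).
Nov has 30 days (34 left).
Dec has 31 days (3 left).
3 days into Jan → Jan 3, 2026.

Jan 3, 2026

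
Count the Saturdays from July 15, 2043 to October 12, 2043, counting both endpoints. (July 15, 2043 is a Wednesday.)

13

July 15, 2043 is a Wednesday; the first Saturday on or after it is July 18, 2043 (3 days later).
From July 18, 2043 to October 12, 2043: 13 + 31 + 30 + 12 = 86 days (rest of July, August, September, October).
86 ÷ 7 = 12 full weeks with remainder 2, so 12 more Saturdays after the first → 13.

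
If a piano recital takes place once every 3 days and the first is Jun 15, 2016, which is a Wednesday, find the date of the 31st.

The 31st occurrence is 30 intervals after the first: 30 × 3 = 90 days after Jun 15, 2016.
Jun has 30 days — 15 days to the end of Jun leaves 75.
Jul has 31 days (44 left).
Aug has 31 days (13 left).
13 days into Sep → Sep 13, 2016.

Sep 13, 2016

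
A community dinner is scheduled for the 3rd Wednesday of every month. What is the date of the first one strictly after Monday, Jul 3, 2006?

Jul 19, 2006

Jul 2006 starts on a Saturday; its first Wednesday is the 5th, so the 3rd Wednesday is the 19th — Jul 19, 2006.
Jul 19, 2006 is after Jul 3, 2006, so that is the next one.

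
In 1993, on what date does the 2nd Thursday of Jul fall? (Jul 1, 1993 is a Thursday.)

Jul 8, 1993

Jul 1993 begins on a Thursday, so the first Thursday is Jul 1.
The 2nd Thursday is 1 weeks later: 1 + 7 = 8.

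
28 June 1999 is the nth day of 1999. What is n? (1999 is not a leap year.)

Days in months before June: 31 + 28 + 31 + 30 + 31 = 151.
Plus 28 days into June → day 179.

179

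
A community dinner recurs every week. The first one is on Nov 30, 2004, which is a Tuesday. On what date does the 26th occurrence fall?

May 24, 2005

The 26th occurrence is 25 intervals after the first: 25 × 7 = 175 days after Nov 30, 2004.
Nov has 30 days — 0 days to the end of Nov leaves 175.
Dec has 31 days (144 left).
Jan has 31 days (113 left).
Feb has 28 days (85 left).
Mar has 31 days (54 left).
Apr has 30 days (24 left).
24 days into May → May 24, 2005.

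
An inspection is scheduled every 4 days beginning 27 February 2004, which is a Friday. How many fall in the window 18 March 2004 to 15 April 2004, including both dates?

Occurrences land 4·i days after 27 February 2004 for i = 0, 1, 2, …
18 March 2004 is 20 days after the start; 20 ÷ 4 = 5 remainder 0. First occurrence in the window: #6 on 18 March 2004 (5×4 = 20 days in).
15 April 2004 is 48 days after the start; 48 ÷ 4 = 12 remainder 0. Last occurrence in the window: #13 on 15 April 2004.
Occurrences #6 through #13: 8 in total.

8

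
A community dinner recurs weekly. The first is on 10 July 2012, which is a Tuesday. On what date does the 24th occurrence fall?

18 December 2012

The 24th occurrence is 23 intervals after the first: 23 × 7 = 161 days after 10 July 2012.
July has 31 days — 21 days to the end of July leaves 140.
August has 31 days (109 left).
September has 30 days (79 left).
October has 31 days (48 left).
November has 30 days (18 left).
18 days into December → 18 December 2012.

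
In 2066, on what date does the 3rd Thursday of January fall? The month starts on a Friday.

January 2066 begins on a Friday, so the first Thursday is January 7 (6 days later).
The 3rd Thursday is 2 weeks later: 7 + 14 = 21.

21 January 2066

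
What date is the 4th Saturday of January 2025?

The first Saturday of January 2025 is January 4.
The 4th Saturday is 3 weeks later: 4 + 21 = 25.

January 25, 2025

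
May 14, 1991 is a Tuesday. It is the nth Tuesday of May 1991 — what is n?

2nd

Day 14 falls in week ⌈14/7⌉ of the month.
Days 1–7 hold the 1st Tuesday, 8–14 the 2nd, 15–21 the 3rd, 22–28 the 4th, 29–31 the 5th.
14 is in the range for the 2nd.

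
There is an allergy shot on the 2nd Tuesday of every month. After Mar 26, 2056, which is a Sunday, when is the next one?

Mar 2056 starts on a Wednesday; its first Tuesday is the 7th, so the 2nd Tuesday is the 14th — Mar 14, 2056.
That is not after Mar 26, 2056, so look at Apr 2056.
Apr 2056 starts on a Saturday; its first Tuesday is the 4th, so the 2nd Tuesday is the 11th — Apr 11, 2056.

Apr 11, 2056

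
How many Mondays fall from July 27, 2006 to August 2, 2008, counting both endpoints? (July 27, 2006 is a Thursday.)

July 27, 2006 is a Thursday; the first Monday on or after it is July 31, 2006 (4 days later).
From July 31, 2006 to August 2, 2008: 153 + 365 + 215 = 733 days (rest of 2006, 2007, to August 2, 2008 in 2008).
733 ÷ 7 = 104 full weeks with remainder 5, so 104 more Mondays after the first → 105.

105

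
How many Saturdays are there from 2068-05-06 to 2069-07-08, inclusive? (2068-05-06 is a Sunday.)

2068-05-06 is a Sunday; the first Saturday on or after it is 2068-05-12 (6 days later).
From 2068-05-12 to 2069-07-08: 233 + 189 = 422 days (rest of 2068, to 2069-07-08 in 2069).
422 ÷ 7 = 60 full weeks with remainder 2, so 60 more Saturdays after the first → 61.

61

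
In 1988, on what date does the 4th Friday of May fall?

May 1988 begins on a Sunday, so the first Friday is May 6 (5 days later).
The 4th Friday is 3 weeks later: 6 + 21 = 27.

27 May 1988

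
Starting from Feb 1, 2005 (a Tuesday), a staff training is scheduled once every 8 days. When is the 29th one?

The 29th occurrence is 28 intervals after the first: 28 × 8 = 224 days after Feb 1, 2005.
Feb has 28 days — 27 days to the end of Feb leaves 197.
Mar has 31 days (166 left).
Apr has 30 days (136 left).
May has 31 days (105 left).
Jun has 30 days (75 left).
Jul has 31 days (44 left).
Aug has 31 days (13 left).
13 days into Sep → Sep 13, 2005.

Sep 13, 2005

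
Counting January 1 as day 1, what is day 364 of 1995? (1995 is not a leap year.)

January has 31 days (364 − 31 = 333 remain).
February has 28 days (333 − 28 = 305 remain).
March has 31 days (305 − 31 = 274 remain).
April has 30 days (274 − 30 = 244 remain).
May has 31 days (244 − 31 = 213 remain).
June has 30 days (213 − 30 = 183 remain).
July has 31 days (183 − 31 = 152 remain).
August has 31 days (152 − 31 = 121 remain).
September has 30 days (121 − 30 = 91 remain).
October has 31 days (91 − 31 = 60 remain).
November has 30 days (60 − 30 = 30 remain).
30 into December → December 30.

December 30, 1995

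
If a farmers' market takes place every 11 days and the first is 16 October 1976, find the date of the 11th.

The 11th occurrence is 10 intervals after the first: 10 × 11 = 110 days after 16 October 1976.
October has 31 days — 15 days to the end of October leaves 95.
November has 30 days (65 left).
December has 31 days (34 left).
January has 31 days (3 left).
3 days into February → 3 February 1977.

3 February 1977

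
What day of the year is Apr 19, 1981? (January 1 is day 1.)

Days in months before Apr: 31 + 28 + 31 = 90.
Plus 19 days into Apr → day 109.

109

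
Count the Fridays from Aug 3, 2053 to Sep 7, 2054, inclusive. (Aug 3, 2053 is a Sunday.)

57

Aug 3, 2053 is a Sunday; the first Friday on or after it is Aug 8, 2053 (5 days later).
From Aug 8, 2053 to Sep 7, 2054: 145 + 250 = 395 days (rest of 2053, to Sep 7, 2054 in 2054).
395 ÷ 7 = 56 full weeks with remainder 3, so 56 more Fridays after the first → 57.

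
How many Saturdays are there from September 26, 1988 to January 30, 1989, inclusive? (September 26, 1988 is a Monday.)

18

September 26, 1988 is a Monday; the first Saturday on or after it is October 1, 1988 (5 days later).
From October 1, 1988 to January 30, 1989: 30 + 30 + 31 + 30 = 121 days (rest of October, November, December, January).
121 ÷ 7 = 17 full weeks with remainder 2, so 17 more Saturdays after the first → 18.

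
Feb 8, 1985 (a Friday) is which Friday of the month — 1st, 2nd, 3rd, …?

2nd

Day 8 falls in week ⌈8/7⌉ of the month.
Days 1–7 hold the 1st Friday, 8–14 the 2nd, 15–21 the 3rd, 22–28 the 4th, 29–31 the 5th.
8 is in the range for the 2nd.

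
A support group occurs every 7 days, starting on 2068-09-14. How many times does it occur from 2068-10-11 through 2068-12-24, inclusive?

Occurrences land 7·i days after 2068-09-14 for i = 0, 1, 2, …
2068-10-11 is 27 days after the start; 27 ÷ 7 = 3 remainder 6; since the remainder is 6, round up to i = 4. First occurrence in the window: #5 on 2068-10-12 (4×7 = 28 days in).
2068-12-24 is 101 days after the start; 101 ÷ 7 = 14 remainder 3. Last occurrence in the window: #15 on 2068-12-21.
Occurrences #5 through #15: 11 in total.

11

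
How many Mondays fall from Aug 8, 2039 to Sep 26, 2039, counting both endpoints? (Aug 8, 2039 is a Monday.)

8

Aug 8, 2039 is a Monday; the first Monday on or after it is Aug 8, 2039.
From Aug 8, 2039 to Sep 26, 2039: 23 + 26 = 49 days (rest of Aug, Sep).
49 ÷ 7 = 7 full weeks with remainder 0, so 7 more Mondays after the first → 8.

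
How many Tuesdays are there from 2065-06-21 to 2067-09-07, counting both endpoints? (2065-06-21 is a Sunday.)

116

2065-06-21 is a Sunday; the first Tuesday on or after it is 2065-06-23 (2 days later).
From 2065-06-23 to 2067-09-07: 191 + 365 + 250 = 806 days (rest of 2065, 2066, to 2067-09-07 in 2067).
806 ÷ 7 = 115 full weeks with remainder 1, so 115 more Tuesdays after the first → 116.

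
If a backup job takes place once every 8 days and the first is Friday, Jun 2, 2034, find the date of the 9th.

Aug 5, 2034

The 9th occurrence is 8 intervals after the first: 8 × 8 = 64 days after Jun 2, 2034.
Jun has 30 days — 28 days to the end of Jun leaves 36.
Jul has 31 days (5 left).
5 days into Aug → Aug 5, 2034.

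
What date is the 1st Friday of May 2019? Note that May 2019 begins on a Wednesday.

May 2019 begins on a Wednesday, so the first Friday is May 3 (2 days later).

May 3, 2019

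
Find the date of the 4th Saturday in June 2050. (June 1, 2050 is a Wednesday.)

2050-06-25

June 2050 begins on a Wednesday, so the first Saturday is June 4 (3 days later).
The 4th Saturday is 3 weeks later: 4 + 21 = 25.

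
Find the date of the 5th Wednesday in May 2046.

30 May 2046

May 2046 begins on a Tuesday, so the first Wednesday is May 2 (1 day later).
The 5th Wednesday is 4 weeks later: 2 + 28 = 30.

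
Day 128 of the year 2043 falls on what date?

January has 31 days (128 − 31 = 97 remain).
February has 28 days (97 − 28 = 69 remain).
March has 31 days (69 − 31 = 38 remain).
April has 30 days (38 − 30 = 8 remain).
8 into May → May 8.

May 8, 2043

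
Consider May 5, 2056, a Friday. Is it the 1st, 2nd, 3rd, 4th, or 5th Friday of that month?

Day 5 falls in week ⌈5/7⌉ of the month.
Days 1–7 hold the 1st Friday, 8–14 the 2nd, 15–21 the 3rd, 22–28 the 4th, 29–31 the 5th.
5 is in the range for the 1st.

1st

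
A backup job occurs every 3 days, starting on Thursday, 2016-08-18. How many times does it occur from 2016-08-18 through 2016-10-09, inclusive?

18

Occurrences land 3·i days after 2016-08-18 for i = 0, 1, 2, …
The window opens on the start date, so the first occurrence inside is #1 on 2016-08-18.
2016-10-09 is 52 days after the start; 52 ÷ 3 = 17 remainder 1. Last occurrence in the window: #18 on 2016-10-08.
Occurrences #1 through #18: 18 in total.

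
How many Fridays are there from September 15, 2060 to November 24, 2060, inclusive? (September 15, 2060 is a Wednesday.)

September 15, 2060 is a Wednesday; the first Friday on or after it is September 17, 2060 (2 days later).
From September 17, 2060 to November 24, 2060: 13 + 31 + 24 = 68 days (rest of September, October, November).
68 ÷ 7 = 9 full weeks with remainder 5, so 9 more Fridays after the first → 10.

10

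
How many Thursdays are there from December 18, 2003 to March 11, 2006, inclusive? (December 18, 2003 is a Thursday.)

117

December 18, 2003 is a Thursday; the first Thursday on or after it is December 18, 2003.
From December 18, 2003 to March 11, 2006: 13 + 366 + 365 + 70 = 814 days (rest of 2003, 2004, 2005, to March 11, 2006 in 2006).
814 ÷ 7 = 116 full weeks with remainder 2, so 116 more Thursdays after the first → 117.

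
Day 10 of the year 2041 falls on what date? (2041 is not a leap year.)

10 into January → January 10.

January 10, 2041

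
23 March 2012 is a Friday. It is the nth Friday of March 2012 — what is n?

Day 23 falls in week ⌈23/7⌉ of the month.
Days 1–7 hold the 1st Friday, 8–14 the 2nd, 15–21 the 3rd, 22–28 the 4th, 29–31 the 5th.
23 is in the range for the 4th.

4th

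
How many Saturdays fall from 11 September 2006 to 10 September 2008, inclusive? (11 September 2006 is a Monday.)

11 September 2006 is a Monday; the first Saturday on or after it is 16 September 2006 (5 days later).
From 16 September 2006 to 10 September 2008: 106 + 365 + 254 = 725 days (rest of 2006, 2007, to 10 September 2008 in 2008).
725 ÷ 7 = 103 full weeks with remainder 4, so 103 more Saturdays after the first → 104.

104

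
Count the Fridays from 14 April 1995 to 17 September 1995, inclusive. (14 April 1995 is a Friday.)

23

14 April 1995 is a Friday; the first Friday on or after it is 14 April 1995.
From 14 April 1995 to 17 September 1995: 16 + 31 + 30 + 31 + 31 + 17 = 156 days (rest of April, May, June, July, August, September).
156 ÷ 7 = 22 full weeks with remainder 2, so 22 more Fridays after the first → 23.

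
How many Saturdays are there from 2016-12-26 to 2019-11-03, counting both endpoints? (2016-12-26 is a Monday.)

149

2016-12-26 is a Monday; the first Saturday on or after it is 2016-12-31 (5 days later).
From 2016-12-31 to 2019-11-03: 0 + 365 + 365 + 307 = 1037 days (rest of 2016, 2017, 2018, to 2019-11-03 in 2019).
1037 ÷ 7 = 148 full weeks with remainder 1, so 148 more Saturdays after the first → 149.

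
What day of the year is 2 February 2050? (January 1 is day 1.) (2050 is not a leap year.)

33

Days in months before February: 31 = 31.
Plus 2 days into February → day 33.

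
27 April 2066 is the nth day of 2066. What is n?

Days in months before April: 31 + 28 + 31 = 90.
Plus 27 days into April → day 117.

117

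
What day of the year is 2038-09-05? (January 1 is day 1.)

248

Days in months before September: 31 + 28 + 31 + 30 + 31 + 30 + 31 + 31 = 243.
Plus 5 days into September → day 248.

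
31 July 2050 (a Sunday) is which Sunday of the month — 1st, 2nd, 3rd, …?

Day 31 falls in week ⌈31/7⌉ of the month.
Days 1–7 hold the 1st Sunday, 8–14 the 2nd, 15–21 the 3rd, 22–28 the 4th, 29–31 the 5th.
31 is in the range for the 5th.

5th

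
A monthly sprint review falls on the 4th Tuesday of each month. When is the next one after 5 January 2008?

22 January 2008

January 2008 starts on a Tuesday; its first Tuesday is the 1st, so the 4th Tuesday is the 22nd — 22 January 2008.
22 January 2008 is after 5 January 2008, so that is the next one.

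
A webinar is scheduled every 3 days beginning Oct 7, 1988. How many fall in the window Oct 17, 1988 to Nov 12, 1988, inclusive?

9

Occurrences land 3·i days after Oct 7, 1988 for i = 0, 1, 2, …
Oct 17, 1988 is 10 days after the start; 10 ÷ 3 = 3 remainder 1; since the remainder is 1, round up to i = 4. First occurrence in the window: #5 on Oct 19, 1988 (4×3 = 12 days in).
Nov 12, 1988 is 36 days after the start; 36 ÷ 3 = 12 remainder 0. Last occurrence in the window: #13 on Nov 12, 1988.
Occurrences #5 through #13: 9 in total.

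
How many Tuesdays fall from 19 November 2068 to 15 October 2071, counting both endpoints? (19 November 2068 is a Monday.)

19 November 2068 is a Monday; the first Tuesday on or after it is 20 November 2068 (1 day later).
From 20 November 2068 to 15 October 2071: 41 + 365 + 365 + 288 = 1059 days (rest of 2068, 2069, 2070, to 15 October 2071 in 2071).
1059 ÷ 7 = 151 full weeks with remainder 2, so 151 more Tuesdays after the first → 152.

152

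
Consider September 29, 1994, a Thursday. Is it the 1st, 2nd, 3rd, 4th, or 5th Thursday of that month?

Day 29 falls in week ⌈29/7⌉ of the month.
Days 1–7 hold the 1st Thursday, 8–14 the 2nd, 15–21 the 3rd, 22–28 the 4th, 29–31 the 5th.
29 is in the range for the 5th.

5th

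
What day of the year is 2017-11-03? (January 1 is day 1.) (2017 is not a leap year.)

Days in months before November: 31 + 28 + 31 + 30 + 31 + 30 + 31 + 31 + 30 + 31 = 304.
Plus 3 days into November → day 307.

307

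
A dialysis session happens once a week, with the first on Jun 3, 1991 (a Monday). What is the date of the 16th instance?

The 16th occurrence is 15 intervals after the first: 15 × 7 = 105 days after Jun 3, 1991.
Jun has 30 days — 27 days to the end of Jun leaves 78.
Jul has 31 days (47 left).
Aug has 31 days (16 left).
16 days into Sep → Sep 16, 1991.

Sep 16, 1991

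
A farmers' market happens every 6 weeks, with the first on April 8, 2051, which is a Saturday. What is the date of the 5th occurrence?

The 5th occurrence is 4 intervals after the first: 4 × 42 = 168 days after April 8, 2051.
April has 30 days — 22 days to the end of April leaves 146.
May has 31 days (115 left).
June has 30 days (85 left).
July has 31 days (54 left).
August has 31 days (23 left).
23 days into September → September 23, 2051.

September 23, 2051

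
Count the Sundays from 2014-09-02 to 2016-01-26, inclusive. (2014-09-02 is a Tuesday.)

2014-09-02 is a Tuesday; the first Sunday on or after it is 2014-09-07 (5 days later).
From 2014-09-07 to 2016-01-26: 115 + 365 + 26 = 506 days (rest of 2014, 2015, to 2016-01-26 in 2016).
506 ÷ 7 = 72 full weeks with remainder 2, so 72 more Sundays after the first → 73.

73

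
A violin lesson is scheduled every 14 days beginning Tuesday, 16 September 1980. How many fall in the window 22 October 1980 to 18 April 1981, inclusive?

Occurrences land 14·i days after 16 September 1980 for i = 0, 1, 2, …
22 October 1980 is 36 days after the start; 36 ÷ 14 = 2 remainder 8; since the remainder is 8, round up to i = 3. First occurrence in the window: #4 on 28 October 1980 (3×14 = 42 days in).
18 April 1981 is 214 days after the start; 214 ÷ 14 = 15 remainder 4. Last occurrence in the window: #16 on 14 April 1981.
Occurrences #4 through #16: 13 in total.

13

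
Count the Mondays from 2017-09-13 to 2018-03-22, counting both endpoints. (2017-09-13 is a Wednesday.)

2017-09-13 is a Wednesday; the first Monday on or after it is 2017-09-18 (5 days later).
From 2017-09-18 to 2018-03-22: 12 + 31 + 30 + 31 + 31 + 28 + 22 = 185 days (rest of September, October, November, December, January, February, March).
185 ÷ 7 = 26 full weeks with remainder 3, so 26 more Mondays after the first → 27.

27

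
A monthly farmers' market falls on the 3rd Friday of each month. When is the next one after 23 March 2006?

21 April 2006

March 2006 starts on a Wednesday; its first Friday is the 3rd, so the 3rd Friday is the 17th — 17 March 2006.
That is not after 23 March 2006, so look at April 2006.
April 2006 starts on a Saturday; its first Friday is the 7th, so the 3rd Friday is the 21st — 21 April 2006.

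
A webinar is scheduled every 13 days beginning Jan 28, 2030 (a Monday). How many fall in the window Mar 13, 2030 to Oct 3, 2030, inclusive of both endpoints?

Occurrences land 13·i days after Jan 28, 2030 for i = 0, 1, 2, …
Mar 13, 2030 is 44 days after the start; 44 ÷ 13 = 3 remainder 5; since the remainder is 5, round up to i = 4. First occurrence in the window: #5 on Mar 21, 2030 (4×13 = 52 days in).
Oct 3, 2030 is 248 days after the start; 248 ÷ 13 = 19 remainder 1. Last occurrence in the window: #20 on Oct 2, 2030.
Occurrences #5 through #20: 16 in total.

16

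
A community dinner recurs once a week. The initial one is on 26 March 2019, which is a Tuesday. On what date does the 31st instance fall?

22 October 2019

The 31st occurrence is 30 intervals after the first: 30 × 7 = 210 days after 26 March 2019.
March has 31 days — 5 days to the end of March leaves 205.
April has 30 days (175 left).
May has 31 days (144 left).
June has 30 days (114 left).
July has 31 days (83 left).
August has 31 days (52 left).
September has 30 days (22 left).
22 days into October → 22 October 2019.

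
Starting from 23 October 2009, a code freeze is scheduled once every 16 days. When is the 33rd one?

19 March 2011

The 33rd occurrence is 32 intervals after the first: 32 × 16 = 512 days after 23 October 2009.
October has 31 days — 8 days to the end of October leaves 504.
From end of October to end of 2009 is 61 days (443 left).
2010 has 365 days (78 left).
January has 31 days (47 left).
February has 28 days (19 left).
19 days into March → 19 March 2011.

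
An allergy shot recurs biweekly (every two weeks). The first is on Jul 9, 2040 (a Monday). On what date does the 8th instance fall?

The 8th occurrence is 7 intervals after the first: 7 × 14 = 98 days after Jul 9, 2040.
Jul has 31 days — 22 days to the end of Jul leaves 76.
Aug has 31 days (45 left).
Sep has 30 days (15 left).
15 days into Oct → Oct 15, 2040.

Oct 15, 2040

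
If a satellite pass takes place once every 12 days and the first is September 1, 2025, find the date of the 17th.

March 12, 2026

The 17th occurrence is 16 intervals after the first: 16 × 12 = 192 days after September 1, 2025.
September has 30 days — 29 days to the end of September leaves 163.
October has 31 days (132 left).
November has 30 days (102 left).
December has 31 days (71 left).
January has 31 days (40 left).
February has 28 days (12 left).
12 days into March → March 12, 2026.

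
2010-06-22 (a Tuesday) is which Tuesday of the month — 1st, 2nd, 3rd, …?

4th

Day 22 falls in week ⌈22/7⌉ of the month.
Days 1–7 hold the 1st Tuesday, 8–14 the 2nd, 15–21 the 3rd, 22–28 the 4th, 29–31 the 5th.
22 is in the range for the 4th.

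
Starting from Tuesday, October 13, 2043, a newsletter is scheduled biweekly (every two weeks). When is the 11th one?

March 1, 2044

The 11th occurrence is 10 intervals after the first: 10 × 14 = 140 days after October 13, 2043.
October has 31 days — 18 days to the end of October leaves 122.
November has 30 days (92 left).
December has 31 days (61 left).
January has 31 days (30 left).
February has 29 days (1 left).
1 day into March → March 1, 2044.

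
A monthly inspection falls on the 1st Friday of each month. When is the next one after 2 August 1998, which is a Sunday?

August 1998 starts on a Saturday, so its 1st Friday is 7 August 1998 (6 days in).
7 August 1998 is after 2 August 1998, so that is the next one.

7 August 1998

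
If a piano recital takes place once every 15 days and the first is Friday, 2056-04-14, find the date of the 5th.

2056-06-13

The 5th occurrence is 4 intervals after the first: 4 × 15 = 60 days after 2056-04-14.
April has 30 days — 16 days to the end of April leaves 44.
May has 31 days (13 left).
13 days into June → 2056-06-13.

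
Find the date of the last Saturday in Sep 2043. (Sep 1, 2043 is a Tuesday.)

Sep 26, 2043

Sep 2043 begins on a Tuesday, so the first Saturday is Sep 5 (4 days later).
Sep 2043 has 30 days. Adding weeks: 5, 12, 19, 26 — the last one ≤ 30 is the 26th.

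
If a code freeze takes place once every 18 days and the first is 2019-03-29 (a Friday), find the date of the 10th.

The 10th occurrence is 9 intervals after the first: 9 × 18 = 162 days after 2019-03-29.
March has 31 days — 2 days to the end of March leaves 160.
April has 30 days (130 left).
May has 31 days (99 left).
June has 30 days (69 left).
July has 31 days (38 left).
August has 31 days (7 left).
7 days into September → 2019-09-07.

2019-09-07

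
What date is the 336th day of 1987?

January has 31 days (336 − 31 = 305 remain).
February has 28 days (305 − 28 = 277 remain).
March has 31 days (277 − 31 = 246 remain).
April has 30 days (246 − 30 = 216 remain).
May has 31 days (216 − 31 = 185 remain).
June has 30 days (185 − 30 = 155 remain).
July has 31 days (155 − 31 = 124 remain).
August has 31 days (124 − 31 = 93 remain).
September has 30 days (93 − 30 = 63 remain).
October has 31 days (63 − 31 = 32 remain).
November has 30 days (32 − 30 = 2 remain).
2 into December → December 2.

1987-12-02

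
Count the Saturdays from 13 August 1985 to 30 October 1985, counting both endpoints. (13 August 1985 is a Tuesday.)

13 August 1985 is a Tuesday; the first Saturday on or after it is 17 August 1985 (4 days later).
From 17 August 1985 to 30 October 1985: 14 + 30 + 30 = 74 days (rest of August, September, October).
74 ÷ 7 = 10 full weeks with remainder 4, so 10 more Saturdays after the first → 11.

11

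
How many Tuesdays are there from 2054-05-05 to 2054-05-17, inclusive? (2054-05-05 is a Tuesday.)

2

2054-05-05 is a Tuesday; the first Tuesday on or after it is 2054-05-05.
From 2054-05-05 to 2054-05-17 is 17 − 5 = 12 days.
12 ÷ 7 = 1 full weeks with remainder 5, so 1 more Tuesdays after the first → 2.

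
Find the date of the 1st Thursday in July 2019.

July 2019 begins on a Monday, so the first Thursday is July 4 (3 days later).

July 4, 2019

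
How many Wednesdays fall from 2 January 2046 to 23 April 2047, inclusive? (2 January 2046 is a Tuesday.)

68

2 January 2046 is a Tuesday; the first Wednesday on or after it is 3 January 2046 (1 day later).
From 3 January 2046 to 23 April 2047: 362 + 113 = 475 days (rest of 2046, to 23 April 2047 in 2047).
475 ÷ 7 = 67 full weeks with remainder 6, so 67 more Wednesdays after the first → 68.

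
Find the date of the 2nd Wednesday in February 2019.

February 13, 2019

February 2019 begins on a Friday, so the first Wednesday is February 6 (5 days later).
The 2nd Wednesday is 1 weeks later: 6 + 7 = 13.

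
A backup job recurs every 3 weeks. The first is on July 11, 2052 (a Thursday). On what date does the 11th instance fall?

February 6, 2053

The 11th occurrence is 10 intervals after the first: 10 × 21 = 210 days after July 11, 2052.
July has 31 days — 20 days to the end of July leaves 190.
August has 31 days (159 left).
September has 30 days (129 left).
October has 31 days (98 left).
November has 30 days (68 left).
December has 31 days (37 left).
January has 31 days (6 left).
6 days into February → February 6, 2053.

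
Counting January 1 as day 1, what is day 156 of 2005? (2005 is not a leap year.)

January has 31 days (156 − 31 = 125 remain).
February has 28 days (125 − 28 = 97 remain).
March has 31 days (97 − 31 = 66 remain).
April has 30 days (66 − 30 = 36 remain).
May has 31 days (36 − 31 = 5 remain).
5 into June → June 5.

5 June 2005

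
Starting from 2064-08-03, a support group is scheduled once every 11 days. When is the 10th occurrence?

2064-11-10

The 10th occurrence is 9 intervals after the first: 9 × 11 = 99 days after 2064-08-03.
August has 31 days — 28 days to the end of August leaves 71.
September has 30 days (41 left).
October has 31 days (10 left).
10 days into November → 2064-11-10.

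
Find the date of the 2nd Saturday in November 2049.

13 November 2049

The first Saturday of November 2049 is November 6.
The 2nd Saturday is 1 weeks later: 6 + 7 = 13.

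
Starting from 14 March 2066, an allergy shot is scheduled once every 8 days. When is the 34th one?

The 34th occurrence is 33 intervals after the first: 33 × 8 = 264 days after 14 March 2066.
March has 31 days — 17 days to the end of March leaves 247.
April has 30 days (217 left).
May has 31 days (186 left).
June has 30 days (156 left).
July has 31 days (125 left).
August has 31 days (94 left).
September has 30 days (64 left).
October has 31 days (33 left).
November has 30 days (3 left).
3 days into December → 3 December 2066.

3 December 2066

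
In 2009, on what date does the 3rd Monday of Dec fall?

The first Monday of Dec 2009 is Dec 7.
The 3rd Monday is 2 weeks later: 7 + 14 = 21.

Dec 21, 2009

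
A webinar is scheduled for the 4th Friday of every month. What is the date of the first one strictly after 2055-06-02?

June 2055 starts on a Tuesday; its first Friday is the 4th, so the 4th Friday is the 25th — 2055-06-25.
2055-06-25 is after 2055-06-02, so that is the next one.

2055-06-25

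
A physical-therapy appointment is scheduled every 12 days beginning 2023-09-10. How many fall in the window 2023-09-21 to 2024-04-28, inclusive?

Occurrences land 12·i days after 2023-09-10 for i = 0, 1, 2, …
2023-09-21 is 11 days after the start; 11 ÷ 12 = 0 remainder 11; since the remainder is 11, round up to i = 1. First occurrence in the window: #2 on 2023-09-22 (1×12 = 12 days in).
2024-04-28 is 231 days after the start; 231 ÷ 12 = 19 remainder 3. Last occurrence in the window: #20 on 2024-04-25.
Occurrences #2 through #20: 19 in total.

19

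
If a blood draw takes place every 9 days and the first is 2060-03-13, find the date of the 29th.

2060-11-20

The 29th occurrence is 28 intervals after the first: 28 × 9 = 252 days after 2060-03-13.
March has 31 days — 18 days to the end of March leaves 234.
April has 30 days (204 left).
May has 31 days (173 left).
June has 30 days (143 left).
July has 31 days (112 left).
August has 31 days (81 left).
September has 30 days (51 left).
October has 31 days (20 left).
20 days into November → 2060-11-20.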